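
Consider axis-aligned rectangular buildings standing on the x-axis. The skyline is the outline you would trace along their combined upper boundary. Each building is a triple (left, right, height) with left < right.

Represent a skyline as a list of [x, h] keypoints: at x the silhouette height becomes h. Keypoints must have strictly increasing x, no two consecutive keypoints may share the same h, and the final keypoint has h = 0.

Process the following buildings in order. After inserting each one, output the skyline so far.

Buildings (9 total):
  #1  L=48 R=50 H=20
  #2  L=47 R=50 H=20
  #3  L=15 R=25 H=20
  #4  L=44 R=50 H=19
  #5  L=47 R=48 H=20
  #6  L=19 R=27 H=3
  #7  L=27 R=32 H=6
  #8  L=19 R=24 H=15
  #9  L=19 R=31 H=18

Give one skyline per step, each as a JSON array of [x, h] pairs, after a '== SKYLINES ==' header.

== SKYLINES ==
[[48,20],[50,0]]
[[47,20],[50,0]]
[[15,20],[25,0],[47,20],[50,0]]
[[15,20],[25,0],[44,19],[47,20],[50,0]]
[[15,20],[25,0],[44,19],[47,20],[50,0]]
[[15,20],[25,3],[27,0],[44,19],[47,20],[50,0]]
[[15,20],[25,3],[27,6],[32,0],[44,19],[47,20],[50,0]]
[[15,20],[25,3],[27,6],[32,0],[44,19],[47,20],[50,0]]
[[15,20],[25,18],[31,6],[32,0],[44,19],[47,20],[50,0]]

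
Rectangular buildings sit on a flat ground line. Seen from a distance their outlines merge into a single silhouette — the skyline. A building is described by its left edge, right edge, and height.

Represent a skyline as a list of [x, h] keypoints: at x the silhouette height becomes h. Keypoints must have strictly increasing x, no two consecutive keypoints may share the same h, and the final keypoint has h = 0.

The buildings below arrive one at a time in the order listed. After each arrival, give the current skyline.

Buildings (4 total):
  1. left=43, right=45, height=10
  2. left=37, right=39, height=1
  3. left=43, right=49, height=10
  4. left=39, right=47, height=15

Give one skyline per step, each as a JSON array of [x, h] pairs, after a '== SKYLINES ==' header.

== SKYLINES ==
[[43,10],[45,0]]
[[37,1],[39,0],[43,10],[45,0]]
[[37,1],[39,0],[43,10],[49,0]]
[[37,1],[39,15],[47,10],[49,0]]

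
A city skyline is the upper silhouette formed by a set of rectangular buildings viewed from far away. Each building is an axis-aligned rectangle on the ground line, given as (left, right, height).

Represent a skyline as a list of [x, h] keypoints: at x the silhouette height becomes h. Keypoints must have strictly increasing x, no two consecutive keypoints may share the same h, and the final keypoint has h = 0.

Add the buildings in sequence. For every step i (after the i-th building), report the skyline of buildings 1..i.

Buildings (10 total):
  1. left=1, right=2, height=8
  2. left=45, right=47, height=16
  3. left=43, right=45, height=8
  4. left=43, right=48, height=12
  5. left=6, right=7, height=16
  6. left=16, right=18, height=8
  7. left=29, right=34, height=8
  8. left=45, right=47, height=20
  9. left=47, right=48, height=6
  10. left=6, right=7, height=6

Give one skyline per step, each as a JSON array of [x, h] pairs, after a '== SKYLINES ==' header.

== SKYLINES ==
[[1,8],[2,0]]
[[1,8],[2,0],[45,16],[47,0]]
[[1,8],[2,0],[43,8],[45,16],[47,0]]
[[1,8],[2,0],[43,12],[45,16],[47,12],[48,0]]
[[1,8],[2,0],[6,16],[7,0],[43,12],[45,16],[47,12],[48,0]]
[[1,8],[2,0],[6,16],[7,0],[16,8],[18,0],[43,12],[45,16],[47,12],[48,0]]
[[1,8],[2,0],[6,16],[7,0],[16,8],[18,0],[29,8],[34,0],[43,12],[45,16],[47,12],[48,0]]
[[1,8],[2,0],[6,16],[7,0],[16,8],[18,0],[29,8],[34,0],[43,12],[45,20],[47,12],[48,0]]
[[1,8],[2,0],[6,16],[7,0],[16,8],[18,0],[29,8],[34,0],[43,12],[45,20],[47,12],[48,0]]
[[1,8],[2,0],[6,16],[7,0],[16,8],[18,0],[29,8],[34,0],[43,12],[45,20],[47,12],[48,0]]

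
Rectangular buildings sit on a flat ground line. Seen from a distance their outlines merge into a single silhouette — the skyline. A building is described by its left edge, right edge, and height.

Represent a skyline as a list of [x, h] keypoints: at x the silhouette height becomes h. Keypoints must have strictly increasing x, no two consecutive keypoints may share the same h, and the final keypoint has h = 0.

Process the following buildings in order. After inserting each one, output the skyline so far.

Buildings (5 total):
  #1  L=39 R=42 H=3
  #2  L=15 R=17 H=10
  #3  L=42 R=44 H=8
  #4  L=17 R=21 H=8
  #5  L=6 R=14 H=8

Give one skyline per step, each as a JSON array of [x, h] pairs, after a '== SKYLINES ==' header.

== SKYLINES ==
[[39,3],[42,0]]
[[15,10],[17,0],[39,3],[42,0]]
[[15,10],[17,0],[39,3],[42,8],[44,0]]
[[15,10],[17,8],[21,0],[39,3],[42,8],[44,0]]
[[6,8],[14,0],[15,10],[17,8],[21,0],[39,3],[42,8],[44,0]]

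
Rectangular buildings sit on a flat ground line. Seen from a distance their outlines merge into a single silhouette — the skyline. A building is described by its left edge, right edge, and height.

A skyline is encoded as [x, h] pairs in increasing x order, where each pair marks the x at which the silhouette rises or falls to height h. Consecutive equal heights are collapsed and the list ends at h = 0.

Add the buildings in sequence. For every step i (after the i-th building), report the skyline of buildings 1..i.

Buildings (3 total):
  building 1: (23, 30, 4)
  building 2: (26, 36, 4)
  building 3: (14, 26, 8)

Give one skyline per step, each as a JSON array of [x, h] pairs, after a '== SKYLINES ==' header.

== SKYLINES ==
[[23,4],[30,0]]
[[23,4],[36,0]]
[[14,8],[26,4],[36,0]]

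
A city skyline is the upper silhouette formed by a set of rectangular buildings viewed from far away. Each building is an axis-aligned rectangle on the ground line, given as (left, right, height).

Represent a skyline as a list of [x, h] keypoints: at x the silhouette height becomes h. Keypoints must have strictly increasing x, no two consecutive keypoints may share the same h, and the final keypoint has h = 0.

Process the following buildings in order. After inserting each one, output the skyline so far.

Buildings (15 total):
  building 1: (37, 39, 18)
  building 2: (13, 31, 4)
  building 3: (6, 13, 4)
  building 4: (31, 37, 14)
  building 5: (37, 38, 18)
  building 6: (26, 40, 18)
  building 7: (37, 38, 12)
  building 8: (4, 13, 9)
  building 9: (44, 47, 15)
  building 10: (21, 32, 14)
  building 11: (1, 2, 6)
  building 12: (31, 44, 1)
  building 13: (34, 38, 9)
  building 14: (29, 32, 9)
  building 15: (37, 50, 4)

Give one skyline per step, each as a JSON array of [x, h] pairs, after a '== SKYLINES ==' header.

== SKYLINES ==
[[37,18],[39,0]]
[[13,4],[31,0],[37,18],[39,0]]
[[6,4],[31,0],[37,18],[39,0]]
[[6,4],[31,14],[37,18],[39,0]]
[[6,4],[31,14],[37,18],[39,0]]
[[6,4],[26,18],[40,0]]
[[6,4],[26,18],[40,0]]
[[4,9],[13,4],[26,18],[40,0]]
[[4,9],[13,4],[26,18],[40,0],[44,15],[47,0]]
[[4,9],[13,4],[21,14],[26,18],[40,0],[44,15],[47,0]]
[[1,6],[2,0],[4,9],[13,4],[21,14],[26,18],[40,0],[44,15],[47,0]]
[[1,6],[2,0],[4,9],[13,4],[21,14],[26,18],[40,1],[44,15],[47,0]]
[[1,6],[2,0],[4,9],[13,4],[21,14],[26,18],[40,1],[44,15],[47,0]]
[[1,6],[2,0],[4,9],[13,4],[21,14],[26,18],[40,1],[44,15],[47,0]]
[[1,6],[2,0],[4,9],[13,4],[21,14],[26,18],[40,4],[44,15],[47,4],[50,0]]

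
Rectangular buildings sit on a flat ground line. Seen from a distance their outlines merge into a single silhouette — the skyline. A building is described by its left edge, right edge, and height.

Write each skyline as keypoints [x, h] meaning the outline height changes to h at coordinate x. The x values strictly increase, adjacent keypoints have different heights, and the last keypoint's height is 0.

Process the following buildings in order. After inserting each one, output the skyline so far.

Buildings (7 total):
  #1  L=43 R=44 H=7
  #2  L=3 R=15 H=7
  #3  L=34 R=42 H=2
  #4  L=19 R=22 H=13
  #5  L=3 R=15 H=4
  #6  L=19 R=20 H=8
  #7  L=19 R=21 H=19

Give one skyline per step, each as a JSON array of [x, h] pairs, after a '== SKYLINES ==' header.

== SKYLINES ==
[[43,7],[44,0]]
[[3,7],[15,0],[43,7],[44,0]]
[[3,7],[15,0],[34,2],[42,0],[43,7],[44,0]]
[[3,7],[15,0],[19,13],[22,0],[34,2],[42,0],[43,7],[44,0]]
[[3,7],[15,0],[19,13],[22,0],[34,2],[42,0],[43,7],[44,0]]
[[3,7],[15,0],[19,13],[22,0],[34,2],[42,0],[43,7],[44,0]]
[[3,7],[15,0],[19,19],[21,13],[22,0],[34,2],[42,0],[43,7],[44,0]]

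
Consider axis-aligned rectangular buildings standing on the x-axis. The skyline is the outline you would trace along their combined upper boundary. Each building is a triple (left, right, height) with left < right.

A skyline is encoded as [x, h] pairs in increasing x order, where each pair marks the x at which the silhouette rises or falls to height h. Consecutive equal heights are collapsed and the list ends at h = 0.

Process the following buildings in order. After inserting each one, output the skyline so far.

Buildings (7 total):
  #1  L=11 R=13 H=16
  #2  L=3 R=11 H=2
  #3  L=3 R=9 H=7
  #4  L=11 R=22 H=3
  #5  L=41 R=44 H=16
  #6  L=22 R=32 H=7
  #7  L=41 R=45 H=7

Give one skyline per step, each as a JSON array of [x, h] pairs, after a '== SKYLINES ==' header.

== SKYLINES ==
[[11,16],[13,0]]
[[3,2],[11,16],[13,0]]
[[3,7],[9,2],[11,16],[13,0]]
[[3,7],[9,2],[11,16],[13,3],[22,0]]
[[3,7],[9,2],[11,16],[13,3],[22,0],[41,16],[44,0]]
[[3,7],[9,2],[11,16],[13,3],[22,7],[32,0],[41,16],[44,0]]
[[3,7],[9,2],[11,16],[13,3],[22,7],[32,0],[41,16],[44,7],[45,0]]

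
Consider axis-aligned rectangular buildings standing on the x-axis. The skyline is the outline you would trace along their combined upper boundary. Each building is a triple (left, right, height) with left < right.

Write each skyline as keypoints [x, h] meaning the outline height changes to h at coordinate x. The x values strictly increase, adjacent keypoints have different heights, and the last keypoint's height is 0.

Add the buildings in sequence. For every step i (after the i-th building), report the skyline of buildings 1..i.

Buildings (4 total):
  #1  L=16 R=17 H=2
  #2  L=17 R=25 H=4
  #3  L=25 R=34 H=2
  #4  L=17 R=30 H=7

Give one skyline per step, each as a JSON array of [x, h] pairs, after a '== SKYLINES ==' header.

== SKYLINES ==
[[16,2],[17,0]]
[[16,2],[17,4],[25,0]]
[[16,2],[17,4],[25,2],[34,0]]
[[16,2],[17,7],[30,2],[34,0]]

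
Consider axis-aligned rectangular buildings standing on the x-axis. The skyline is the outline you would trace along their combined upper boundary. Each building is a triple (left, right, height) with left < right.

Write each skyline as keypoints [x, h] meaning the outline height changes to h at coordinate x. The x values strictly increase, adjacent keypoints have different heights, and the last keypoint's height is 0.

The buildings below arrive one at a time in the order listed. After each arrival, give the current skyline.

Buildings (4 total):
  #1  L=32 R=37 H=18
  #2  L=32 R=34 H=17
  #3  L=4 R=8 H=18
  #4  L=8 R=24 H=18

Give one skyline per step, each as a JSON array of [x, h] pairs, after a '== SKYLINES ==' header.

== SKYLINES ==
[[32,18],[37,0]]
[[32,18],[37,0]]
[[4,18],[8,0],[32,18],[37,0]]
[[4,18],[24,0],[32,18],[37,0]]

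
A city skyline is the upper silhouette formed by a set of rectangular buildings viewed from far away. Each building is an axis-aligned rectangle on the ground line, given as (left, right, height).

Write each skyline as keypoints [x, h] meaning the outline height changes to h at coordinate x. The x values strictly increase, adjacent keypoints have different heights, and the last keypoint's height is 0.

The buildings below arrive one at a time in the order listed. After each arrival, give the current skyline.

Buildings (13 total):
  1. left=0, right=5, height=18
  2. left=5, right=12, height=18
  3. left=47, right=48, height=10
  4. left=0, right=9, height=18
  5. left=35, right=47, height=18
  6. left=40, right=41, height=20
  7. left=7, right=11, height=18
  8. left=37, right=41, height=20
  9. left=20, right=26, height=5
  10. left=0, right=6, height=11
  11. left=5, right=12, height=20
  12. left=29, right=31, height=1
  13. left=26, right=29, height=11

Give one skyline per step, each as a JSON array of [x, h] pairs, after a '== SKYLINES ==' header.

== SKYLINES ==
[[0,18],[5,0]]
[[0,18],[12,0]]
[[0,18],[12,0],[47,10],[48,0]]
[[0,18],[12,0],[47,10],[48,0]]
[[0,18],[12,0],[35,18],[47,10],[48,0]]
[[0,18],[12,0],[35,18],[40,20],[41,18],[47,10],[48,0]]
[[0,18],[12,0],[35,18],[40,20],[41,18],[47,10],[48,0]]
[[0,18],[12,0],[35,18],[37,20],[41,18],[47,10],[48,0]]
[[0,18],[12,0],[20,5],[26,0],[35,18],[37,20],[41,18],[47,10],[48,0]]
[[0,18],[12,0],[20,5],[26,0],[35,18],[37,20],[41,18],[47,10],[48,0]]
[[0,18],[5,20],[12,0],[20,5],[26,0],[35,18],[37,20],[41,18],[47,10],[48,0]]
[[0,18],[5,20],[12,0],[20,5],[26,0],[29,1],[31,0],[35,18],[37,20],[41,18],[47,10],[48,0]]
[[0,18],[5,20],[12,0],[20,5],[26,11],[29,1],[31,0],[35,18],[37,20],[41,18],[47,10],[48,0]]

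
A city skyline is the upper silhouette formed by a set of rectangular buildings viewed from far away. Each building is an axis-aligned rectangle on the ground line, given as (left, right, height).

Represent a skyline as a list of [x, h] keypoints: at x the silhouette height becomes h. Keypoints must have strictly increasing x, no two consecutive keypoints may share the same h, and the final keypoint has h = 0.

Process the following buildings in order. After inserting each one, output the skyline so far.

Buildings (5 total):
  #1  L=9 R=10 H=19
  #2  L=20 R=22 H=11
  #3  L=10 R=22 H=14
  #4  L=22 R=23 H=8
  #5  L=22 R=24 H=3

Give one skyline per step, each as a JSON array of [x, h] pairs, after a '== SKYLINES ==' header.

== SKYLINES ==
[[9,19],[10,0]]
[[9,19],[10,0],[20,11],[22,0]]
[[9,19],[10,14],[22,0]]
[[9,19],[10,14],[22,8],[23,0]]
[[9,19],[10,14],[22,8],[23,3],[24,0]]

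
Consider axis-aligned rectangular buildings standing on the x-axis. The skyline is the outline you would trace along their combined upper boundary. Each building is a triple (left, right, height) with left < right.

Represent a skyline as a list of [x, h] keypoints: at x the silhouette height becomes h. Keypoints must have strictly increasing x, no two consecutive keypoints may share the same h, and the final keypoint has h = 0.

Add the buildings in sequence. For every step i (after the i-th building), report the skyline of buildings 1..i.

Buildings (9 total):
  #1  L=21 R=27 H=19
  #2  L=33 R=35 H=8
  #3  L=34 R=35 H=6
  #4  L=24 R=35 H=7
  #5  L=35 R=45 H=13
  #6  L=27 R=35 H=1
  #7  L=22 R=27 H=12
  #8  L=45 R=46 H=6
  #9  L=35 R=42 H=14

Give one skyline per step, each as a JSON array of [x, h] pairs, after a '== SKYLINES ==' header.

== SKYLINES ==
[[21,19],[27,0]]
[[21,19],[27,0],[33,8],[35,0]]
[[21,19],[27,0],[33,8],[35,0]]
[[21,19],[27,7],[33,8],[35,0]]
[[21,19],[27,7],[33,8],[35,13],[45,0]]
[[21,19],[27,7],[33,8],[35,13],[45,0]]
[[21,19],[27,7],[33,8],[35,13],[45,0]]
[[21,19],[27,7],[33,8],[35,13],[45,6],[46,0]]
[[21,19],[27,7],[33,8],[35,14],[42,13],[45,6],[46,0]]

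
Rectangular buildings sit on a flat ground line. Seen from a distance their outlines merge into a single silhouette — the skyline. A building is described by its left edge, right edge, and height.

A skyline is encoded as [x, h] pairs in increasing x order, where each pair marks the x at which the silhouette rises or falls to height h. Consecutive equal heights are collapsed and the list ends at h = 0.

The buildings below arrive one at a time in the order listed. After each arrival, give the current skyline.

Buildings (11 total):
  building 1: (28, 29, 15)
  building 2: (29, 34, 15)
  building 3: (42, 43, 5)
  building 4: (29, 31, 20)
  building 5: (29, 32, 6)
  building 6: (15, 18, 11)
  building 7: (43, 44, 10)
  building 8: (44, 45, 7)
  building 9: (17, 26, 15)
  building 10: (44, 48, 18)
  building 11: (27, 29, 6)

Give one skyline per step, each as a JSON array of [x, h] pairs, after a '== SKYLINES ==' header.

== SKYLINES ==
[[28,15],[29,0]]
[[28,15],[34,0]]
[[28,15],[34,0],[42,5],[43,0]]
[[28,15],[29,20],[31,15],[34,0],[42,5],[43,0]]
[[28,15],[29,20],[31,15],[34,0],[42,5],[43,0]]
[[15,11],[18,0],[28,15],[29,20],[31,15],[34,0],[42,5],[43,0]]
[[15,11],[18,0],[28,15],[29,20],[31,15],[34,0],[42,5],[43,10],[44,0]]
[[15,11],[18,0],[28,15],[29,20],[31,15],[34,0],[42,5],[43,10],[44,7],[45,0]]
[[15,11],[17,15],[26,0],[28,15],[29,20],[31,15],[34,0],[42,5],[43,10],[44,7],[45,0]]
[[15,11],[17,15],[26,0],[28,15],[29,20],[31,15],[34,0],[42,5],[43,10],[44,18],[48,0]]
[[15,11],[17,15],[26,0],[27,6],[28,15],[29,20],[31,15],[34,0],[42,5],[43,10],[44,18],[48,0]]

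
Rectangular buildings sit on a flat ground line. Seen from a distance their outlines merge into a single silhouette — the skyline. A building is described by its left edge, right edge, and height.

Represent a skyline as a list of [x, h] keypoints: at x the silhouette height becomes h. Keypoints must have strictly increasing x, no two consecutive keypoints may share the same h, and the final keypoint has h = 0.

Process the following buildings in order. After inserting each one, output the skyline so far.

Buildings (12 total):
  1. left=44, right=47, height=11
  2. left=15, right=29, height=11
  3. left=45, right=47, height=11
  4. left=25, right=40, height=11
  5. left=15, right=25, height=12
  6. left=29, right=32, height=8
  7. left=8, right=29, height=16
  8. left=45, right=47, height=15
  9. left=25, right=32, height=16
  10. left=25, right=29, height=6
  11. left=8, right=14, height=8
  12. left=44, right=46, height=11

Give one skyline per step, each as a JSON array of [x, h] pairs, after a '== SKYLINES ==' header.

== SKYLINES ==
[[44,11],[47,0]]
[[15,11],[29,0],[44,11],[47,0]]
[[15,11],[29,0],[44,11],[47,0]]
[[15,11],[40,0],[44,11],[47,0]]
[[15,12],[25,11],[40,0],[44,11],[47,0]]
[[15,12],[25,11],[40,0],[44,11],[47,0]]
[[8,16],[29,11],[40,0],[44,11],[47,0]]
[[8,16],[29,11],[40,0],[44,11],[45,15],[47,0]]
[[8,16],[32,11],[40,0],[44,11],[45,15],[47,0]]
[[8,16],[32,11],[40,0],[44,11],[45,15],[47,0]]
[[8,16],[32,11],[40,0],[44,11],[45,15],[47,0]]
[[8,16],[32,11],[40,0],[44,11],[45,15],[47,0]]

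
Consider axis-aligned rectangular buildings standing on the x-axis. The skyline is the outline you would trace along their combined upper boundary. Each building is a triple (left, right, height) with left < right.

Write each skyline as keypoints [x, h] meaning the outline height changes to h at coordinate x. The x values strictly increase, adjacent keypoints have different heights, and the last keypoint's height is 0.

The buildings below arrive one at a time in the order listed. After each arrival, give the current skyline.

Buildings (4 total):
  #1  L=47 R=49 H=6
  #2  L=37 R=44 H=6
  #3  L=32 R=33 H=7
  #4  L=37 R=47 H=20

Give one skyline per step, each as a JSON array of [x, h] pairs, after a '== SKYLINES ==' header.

== SKYLINES ==
[[47,6],[49,0]]
[[37,6],[44,0],[47,6],[49,0]]
[[32,7],[33,0],[37,6],[44,0],[47,6],[49,0]]
[[32,7],[33,0],[37,20],[47,6],[49,0]]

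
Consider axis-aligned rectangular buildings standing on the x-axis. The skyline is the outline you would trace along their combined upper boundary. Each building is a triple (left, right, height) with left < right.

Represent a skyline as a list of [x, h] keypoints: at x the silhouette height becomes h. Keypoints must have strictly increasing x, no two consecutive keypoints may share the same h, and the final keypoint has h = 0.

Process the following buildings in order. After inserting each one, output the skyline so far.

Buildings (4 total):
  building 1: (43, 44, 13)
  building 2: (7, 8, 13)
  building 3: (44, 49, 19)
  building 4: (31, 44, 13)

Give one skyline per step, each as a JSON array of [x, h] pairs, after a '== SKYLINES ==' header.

== SKYLINES ==
[[43,13],[44,0]]
[[7,13],[8,0],[43,13],[44,0]]
[[7,13],[8,0],[43,13],[44,19],[49,0]]
[[7,13],[8,0],[31,13],[44,19],[49,0]]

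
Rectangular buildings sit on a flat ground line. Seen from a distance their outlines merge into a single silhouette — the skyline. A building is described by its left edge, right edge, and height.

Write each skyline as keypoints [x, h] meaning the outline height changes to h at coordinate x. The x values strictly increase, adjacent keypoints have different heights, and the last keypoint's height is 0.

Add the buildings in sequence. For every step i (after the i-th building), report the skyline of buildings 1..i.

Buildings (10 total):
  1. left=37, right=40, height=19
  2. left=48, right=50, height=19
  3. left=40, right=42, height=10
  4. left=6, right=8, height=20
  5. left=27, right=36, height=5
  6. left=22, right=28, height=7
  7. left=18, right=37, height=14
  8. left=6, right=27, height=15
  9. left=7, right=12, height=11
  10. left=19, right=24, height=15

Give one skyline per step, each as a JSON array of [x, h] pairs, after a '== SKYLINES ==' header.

== SKYLINES ==
[[37,19],[40,0]]
[[37,19],[40,0],[48,19],[50,0]]
[[37,19],[40,10],[42,0],[48,19],[50,0]]
[[6,20],[8,0],[37,19],[40,10],[42,0],[48,19],[50,0]]
[[6,20],[8,0],[27,5],[36,0],[37,19],[40,10],[42,0],[48,19],[50,0]]
[[6,20],[8,0],[22,7],[28,5],[36,0],[37,19],[40,10],[42,0],[48,19],[50,0]]
[[6,20],[8,0],[18,14],[37,19],[40,10],[42,0],[48,19],[50,0]]
[[6,20],[8,15],[27,14],[37,19],[40,10],[42,0],[48,19],[50,0]]
[[6,20],[8,15],[27,14],[37,19],[40,10],[42,0],[48,19],[50,0]]
[[6,20],[8,15],[27,14],[37,19],[40,10],[42,0],[48,19],[50,0]]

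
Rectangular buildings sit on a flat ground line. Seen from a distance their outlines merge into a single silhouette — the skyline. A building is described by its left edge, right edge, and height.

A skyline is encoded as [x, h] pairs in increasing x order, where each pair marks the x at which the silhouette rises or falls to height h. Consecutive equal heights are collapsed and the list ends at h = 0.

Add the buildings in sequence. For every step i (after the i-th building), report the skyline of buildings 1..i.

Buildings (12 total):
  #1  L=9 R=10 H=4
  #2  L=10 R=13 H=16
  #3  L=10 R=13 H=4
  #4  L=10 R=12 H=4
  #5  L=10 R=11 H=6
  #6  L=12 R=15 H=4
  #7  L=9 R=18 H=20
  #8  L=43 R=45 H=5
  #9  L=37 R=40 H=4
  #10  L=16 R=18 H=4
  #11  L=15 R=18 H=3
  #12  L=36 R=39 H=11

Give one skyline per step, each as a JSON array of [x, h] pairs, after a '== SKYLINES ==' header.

== SKYLINES ==
[[9,4],[10,0]]
[[9,4],[10,16],[13,0]]
[[9,4],[10,16],[13,0]]
[[9,4],[10,16],[13,0]]
[[9,4],[10,16],[13,0]]
[[9,4],[10,16],[13,4],[15,0]]
[[9,20],[18,0]]
[[9,20],[18,0],[43,5],[45,0]]
[[9,20],[18,0],[37,4],[40,0],[43,5],[45,0]]
[[9,20],[18,0],[37,4],[40,0],[43,5],[45,0]]
[[9,20],[18,0],[37,4],[40,0],[43,5],[45,0]]
[[9,20],[18,0],[36,11],[39,4],[40,0],[43,5],[45,0]]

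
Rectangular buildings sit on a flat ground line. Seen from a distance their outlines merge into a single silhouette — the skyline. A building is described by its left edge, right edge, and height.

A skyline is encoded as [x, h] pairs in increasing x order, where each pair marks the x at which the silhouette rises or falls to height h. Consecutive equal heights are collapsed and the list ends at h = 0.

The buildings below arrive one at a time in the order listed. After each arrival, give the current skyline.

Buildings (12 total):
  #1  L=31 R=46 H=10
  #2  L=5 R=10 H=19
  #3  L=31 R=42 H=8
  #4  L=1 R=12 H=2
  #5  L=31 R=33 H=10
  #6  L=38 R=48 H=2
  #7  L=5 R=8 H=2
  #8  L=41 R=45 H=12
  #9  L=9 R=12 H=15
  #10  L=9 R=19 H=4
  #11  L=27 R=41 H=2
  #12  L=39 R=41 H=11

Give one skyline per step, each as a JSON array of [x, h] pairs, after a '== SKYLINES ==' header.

== SKYLINES ==
[[31,10],[46,0]]
[[5,19],[10,0],[31,10],[46,0]]
[[5,19],[10,0],[31,10],[46,0]]
[[1,2],[5,19],[10,2],[12,0],[31,10],[46,0]]
[[1,2],[5,19],[10,2],[12,0],[31,10],[46,0]]
[[1,2],[5,19],[10,2],[12,0],[31,10],[46,2],[48,0]]
[[1,2],[5,19],[10,2],[12,0],[31,10],[46,2],[48,0]]
[[1,2],[5,19],[10,2],[12,0],[31,10],[41,12],[45,10],[46,2],[48,0]]
[[1,2],[5,19],[10,15],[12,0],[31,10],[41,12],[45,10],[46,2],[48,0]]
[[1,2],[5,19],[10,15],[12,4],[19,0],[31,10],[41,12],[45,10],[46,2],[48,0]]
[[1,2],[5,19],[10,15],[12,4],[19,0],[27,2],[31,10],[41,12],[45,10],[46,2],[48,0]]
[[1,2],[5,19],[10,15],[12,4],[19,0],[27,2],[31,10],[39,11],[41,12],[45,10],[46,2],[48,0]]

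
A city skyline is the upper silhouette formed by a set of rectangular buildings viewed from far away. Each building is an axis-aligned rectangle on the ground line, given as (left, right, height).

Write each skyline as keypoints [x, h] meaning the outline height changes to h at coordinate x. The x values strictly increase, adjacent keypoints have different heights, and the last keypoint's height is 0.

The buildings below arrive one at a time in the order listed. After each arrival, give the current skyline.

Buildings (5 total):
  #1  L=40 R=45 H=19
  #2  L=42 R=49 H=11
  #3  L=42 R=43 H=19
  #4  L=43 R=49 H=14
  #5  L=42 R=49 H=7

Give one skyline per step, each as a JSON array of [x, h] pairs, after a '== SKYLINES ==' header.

== SKYLINES ==
[[40,19],[45,0]]
[[40,19],[45,11],[49,0]]
[[40,19],[45,11],[49,0]]
[[40,19],[45,14],[49,0]]
[[40,19],[45,14],[49,0]]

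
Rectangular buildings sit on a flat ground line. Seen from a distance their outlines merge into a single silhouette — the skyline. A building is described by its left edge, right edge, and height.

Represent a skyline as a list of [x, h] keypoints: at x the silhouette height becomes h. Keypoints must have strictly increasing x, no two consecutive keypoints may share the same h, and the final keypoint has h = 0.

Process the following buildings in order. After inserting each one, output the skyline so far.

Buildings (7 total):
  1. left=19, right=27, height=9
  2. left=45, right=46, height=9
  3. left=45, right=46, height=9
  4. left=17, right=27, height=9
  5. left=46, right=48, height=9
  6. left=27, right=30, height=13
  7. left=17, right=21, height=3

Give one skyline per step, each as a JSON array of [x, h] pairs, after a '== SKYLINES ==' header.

== SKYLINES ==
[[19,9],[27,0]]
[[19,9],[27,0],[45,9],[46,0]]
[[19,9],[27,0],[45,9],[46,0]]
[[17,9],[27,0],[45,9],[46,0]]
[[17,9],[27,0],[45,9],[48,0]]
[[17,9],[27,13],[30,0],[45,9],[48,0]]
[[17,9],[27,13],[30,0],[45,9],[48,0]]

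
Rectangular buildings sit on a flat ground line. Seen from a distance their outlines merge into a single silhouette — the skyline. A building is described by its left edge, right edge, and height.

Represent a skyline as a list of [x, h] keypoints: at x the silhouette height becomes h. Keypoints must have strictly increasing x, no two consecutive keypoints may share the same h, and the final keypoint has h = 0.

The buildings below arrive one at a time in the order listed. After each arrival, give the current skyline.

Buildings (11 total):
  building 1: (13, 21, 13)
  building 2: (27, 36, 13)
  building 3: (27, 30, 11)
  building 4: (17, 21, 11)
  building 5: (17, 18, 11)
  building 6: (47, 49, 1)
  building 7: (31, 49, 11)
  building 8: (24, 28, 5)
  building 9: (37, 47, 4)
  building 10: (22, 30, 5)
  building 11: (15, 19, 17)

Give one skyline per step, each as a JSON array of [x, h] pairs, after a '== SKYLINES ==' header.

== SKYLINES ==
[[13,13],[21,0]]
[[13,13],[21,0],[27,13],[36,0]]
[[13,13],[21,0],[27,13],[36,0]]
[[13,13],[21,0],[27,13],[36,0]]
[[13,13],[21,0],[27,13],[36,0]]
[[13,13],[21,0],[27,13],[36,0],[47,1],[49,0]]
[[13,13],[21,0],[27,13],[36,11],[49,0]]
[[13,13],[21,0],[24,5],[27,13],[36,11],[49,0]]
[[13,13],[21,0],[24,5],[27,13],[36,11],[49,0]]
[[13,13],[21,0],[22,5],[27,13],[36,11],[49,0]]
[[13,13],[15,17],[19,13],[21,0],[22,5],[27,13],[36,11],[49,0]]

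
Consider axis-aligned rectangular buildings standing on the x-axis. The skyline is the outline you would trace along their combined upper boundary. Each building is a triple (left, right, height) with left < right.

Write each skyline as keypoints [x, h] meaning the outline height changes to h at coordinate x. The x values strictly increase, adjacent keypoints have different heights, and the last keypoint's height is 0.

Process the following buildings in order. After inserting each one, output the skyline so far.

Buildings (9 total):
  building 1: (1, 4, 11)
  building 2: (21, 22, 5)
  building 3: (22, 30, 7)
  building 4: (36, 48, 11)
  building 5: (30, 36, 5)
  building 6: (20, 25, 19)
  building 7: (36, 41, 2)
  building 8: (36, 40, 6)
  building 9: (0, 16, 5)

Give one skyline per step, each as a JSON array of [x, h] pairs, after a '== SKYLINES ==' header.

== SKYLINES ==
[[1,11],[4,0]]
[[1,11],[4,0],[21,5],[22,0]]
[[1,11],[4,0],[21,5],[22,7],[30,0]]
[[1,11],[4,0],[21,5],[22,7],[30,0],[36,11],[48,0]]
[[1,11],[4,0],[21,5],[22,7],[30,5],[36,11],[48,0]]
[[1,11],[4,0],[20,19],[25,7],[30,5],[36,11],[48,0]]
[[1,11],[4,0],[20,19],[25,7],[30,5],[36,11],[48,0]]
[[1,11],[4,0],[20,19],[25,7],[30,5],[36,11],[48,0]]
[[0,5],[1,11],[4,5],[16,0],[20,19],[25,7],[30,5],[36,11],[48,0]]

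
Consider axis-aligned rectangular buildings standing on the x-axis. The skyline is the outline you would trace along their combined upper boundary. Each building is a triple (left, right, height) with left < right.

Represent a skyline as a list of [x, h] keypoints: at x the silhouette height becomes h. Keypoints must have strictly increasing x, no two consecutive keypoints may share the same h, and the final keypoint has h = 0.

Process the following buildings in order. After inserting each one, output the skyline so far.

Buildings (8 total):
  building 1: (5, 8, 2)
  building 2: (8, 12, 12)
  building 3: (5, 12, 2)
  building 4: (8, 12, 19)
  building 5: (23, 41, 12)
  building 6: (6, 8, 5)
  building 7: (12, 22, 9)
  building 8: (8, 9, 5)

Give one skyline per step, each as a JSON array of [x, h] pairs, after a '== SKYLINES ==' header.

== SKYLINES ==
[[5,2],[8,0]]
[[5,2],[8,12],[12,0]]
[[5,2],[8,12],[12,0]]
[[5,2],[8,19],[12,0]]
[[5,2],[8,19],[12,0],[23,12],[41,0]]
[[5,2],[6,5],[8,19],[12,0],[23,12],[41,0]]
[[5,2],[6,5],[8,19],[12,9],[22,0],[23,12],[41,0]]
[[5,2],[6,5],[8,19],[12,9],[22,0],[23,12],[41,0]]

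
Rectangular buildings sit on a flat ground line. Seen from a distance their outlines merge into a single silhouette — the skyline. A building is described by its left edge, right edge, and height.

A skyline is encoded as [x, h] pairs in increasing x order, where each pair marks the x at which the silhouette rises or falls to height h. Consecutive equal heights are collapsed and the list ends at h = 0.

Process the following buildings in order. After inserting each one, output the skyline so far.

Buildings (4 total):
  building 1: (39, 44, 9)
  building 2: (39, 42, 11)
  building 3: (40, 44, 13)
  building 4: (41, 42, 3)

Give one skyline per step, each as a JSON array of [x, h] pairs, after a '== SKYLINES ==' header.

== SKYLINES ==
[[39,9],[44,0]]
[[39,11],[42,9],[44,0]]
[[39,11],[40,13],[44,0]]
[[39,11],[40,13],[44,0]]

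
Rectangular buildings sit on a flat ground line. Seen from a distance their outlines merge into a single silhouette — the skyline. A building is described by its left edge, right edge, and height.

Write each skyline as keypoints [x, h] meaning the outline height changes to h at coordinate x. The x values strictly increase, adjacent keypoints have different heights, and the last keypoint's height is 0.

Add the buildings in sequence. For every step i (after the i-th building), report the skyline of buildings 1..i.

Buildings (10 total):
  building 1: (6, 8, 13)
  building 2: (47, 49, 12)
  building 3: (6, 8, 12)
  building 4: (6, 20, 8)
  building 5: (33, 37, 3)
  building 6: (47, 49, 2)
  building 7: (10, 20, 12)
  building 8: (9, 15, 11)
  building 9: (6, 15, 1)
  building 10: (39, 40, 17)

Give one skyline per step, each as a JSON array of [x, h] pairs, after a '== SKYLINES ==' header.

== SKYLINES ==
[[6,13],[8,0]]
[[6,13],[8,0],[47,12],[49,0]]
[[6,13],[8,0],[47,12],[49,0]]
[[6,13],[8,8],[20,0],[47,12],[49,0]]
[[6,13],[8,8],[20,0],[33,3],[37,0],[47,12],[49,0]]
[[6,13],[8,8],[20,0],[33,3],[37,0],[47,12],[49,0]]
[[6,13],[8,8],[10,12],[20,0],[33,3],[37,0],[47,12],[49,0]]
[[6,13],[8,8],[9,11],[10,12],[20,0],[33,3],[37,0],[47,12],[49,0]]
[[6,13],[8,8],[9,11],[10,12],[20,0],[33,3],[37,0],[47,12],[49,0]]
[[6,13],[8,8],[9,11],[10,12],[20,0],[33,3],[37,0],[39,17],[40,0],[47,12],[49,0]]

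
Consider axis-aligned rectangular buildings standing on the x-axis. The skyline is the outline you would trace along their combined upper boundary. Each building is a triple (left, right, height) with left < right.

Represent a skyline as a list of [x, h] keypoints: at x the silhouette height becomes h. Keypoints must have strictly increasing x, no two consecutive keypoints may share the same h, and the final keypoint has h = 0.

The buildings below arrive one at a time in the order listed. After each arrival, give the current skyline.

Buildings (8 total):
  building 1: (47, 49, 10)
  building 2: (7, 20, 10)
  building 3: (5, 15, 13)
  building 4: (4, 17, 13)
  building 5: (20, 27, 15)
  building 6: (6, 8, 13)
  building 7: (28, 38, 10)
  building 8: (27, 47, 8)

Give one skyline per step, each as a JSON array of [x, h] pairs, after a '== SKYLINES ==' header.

== SKYLINES ==
[[47,10],[49,0]]
[[7,10],[20,0],[47,10],[49,0]]
[[5,13],[15,10],[20,0],[47,10],[49,0]]
[[4,13],[17,10],[20,0],[47,10],[49,0]]
[[4,13],[17,10],[20,15],[27,0],[47,10],[49,0]]
[[4,13],[17,10],[20,15],[27,0],[47,10],[49,0]]
[[4,13],[17,10],[20,15],[27,0],[28,10],[38,0],[47,10],[49,0]]
[[4,13],[17,10],[20,15],[27,8],[28,10],[38,8],[47,10],[49,0]]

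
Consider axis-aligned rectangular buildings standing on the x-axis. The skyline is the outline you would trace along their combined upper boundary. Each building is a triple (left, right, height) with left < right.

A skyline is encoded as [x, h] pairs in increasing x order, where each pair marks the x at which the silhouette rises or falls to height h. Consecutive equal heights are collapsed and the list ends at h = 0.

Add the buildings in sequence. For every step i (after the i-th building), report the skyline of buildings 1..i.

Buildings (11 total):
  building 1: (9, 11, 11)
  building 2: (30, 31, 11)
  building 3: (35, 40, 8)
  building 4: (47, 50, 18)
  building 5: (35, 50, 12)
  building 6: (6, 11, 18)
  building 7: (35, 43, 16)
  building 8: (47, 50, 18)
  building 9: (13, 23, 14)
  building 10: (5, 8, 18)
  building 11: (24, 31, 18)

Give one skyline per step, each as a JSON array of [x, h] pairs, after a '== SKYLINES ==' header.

== SKYLINES ==
[[9,11],[11,0]]
[[9,11],[11,0],[30,11],[31,0]]
[[9,11],[11,0],[30,11],[31,0],[35,8],[40,0]]
[[9,11],[11,0],[30,11],[31,0],[35,8],[40,0],[47,18],[50,0]]
[[9,11],[11,0],[30,11],[31,0],[35,12],[47,18],[50,0]]
[[6,18],[11,0],[30,11],[31,0],[35,12],[47,18],[50,0]]
[[6,18],[11,0],[30,11],[31,0],[35,16],[43,12],[47,18],[50,0]]
[[6,18],[11,0],[30,11],[31,0],[35,16],[43,12],[47,18],[50,0]]
[[6,18],[11,0],[13,14],[23,0],[30,11],[31,0],[35,16],[43,12],[47,18],[50,0]]
[[5,18],[11,0],[13,14],[23,0],[30,11],[31,0],[35,16],[43,12],[47,18],[50,0]]
[[5,18],[11,0],[13,14],[23,0],[24,18],[31,0],[35,16],[43,12],[47,18],[50,0]]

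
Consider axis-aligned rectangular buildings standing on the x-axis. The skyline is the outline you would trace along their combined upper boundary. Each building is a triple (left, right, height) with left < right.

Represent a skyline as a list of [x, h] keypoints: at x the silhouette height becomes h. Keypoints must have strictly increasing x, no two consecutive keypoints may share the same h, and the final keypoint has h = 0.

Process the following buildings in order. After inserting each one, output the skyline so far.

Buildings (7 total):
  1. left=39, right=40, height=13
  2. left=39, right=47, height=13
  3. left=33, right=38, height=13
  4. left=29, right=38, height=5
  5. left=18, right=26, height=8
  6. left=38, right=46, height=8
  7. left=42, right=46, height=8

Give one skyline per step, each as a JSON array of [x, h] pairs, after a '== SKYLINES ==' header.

== SKYLINES ==
[[39,13],[40,0]]
[[39,13],[47,0]]
[[33,13],[38,0],[39,13],[47,0]]
[[29,5],[33,13],[38,0],[39,13],[47,0]]
[[18,8],[26,0],[29,5],[33,13],[38,0],[39,13],[47,0]]
[[18,8],[26,0],[29,5],[33,13],[38,8],[39,13],[47,0]]
[[18,8],[26,0],[29,5],[33,13],[38,8],[39,13],[47,0]]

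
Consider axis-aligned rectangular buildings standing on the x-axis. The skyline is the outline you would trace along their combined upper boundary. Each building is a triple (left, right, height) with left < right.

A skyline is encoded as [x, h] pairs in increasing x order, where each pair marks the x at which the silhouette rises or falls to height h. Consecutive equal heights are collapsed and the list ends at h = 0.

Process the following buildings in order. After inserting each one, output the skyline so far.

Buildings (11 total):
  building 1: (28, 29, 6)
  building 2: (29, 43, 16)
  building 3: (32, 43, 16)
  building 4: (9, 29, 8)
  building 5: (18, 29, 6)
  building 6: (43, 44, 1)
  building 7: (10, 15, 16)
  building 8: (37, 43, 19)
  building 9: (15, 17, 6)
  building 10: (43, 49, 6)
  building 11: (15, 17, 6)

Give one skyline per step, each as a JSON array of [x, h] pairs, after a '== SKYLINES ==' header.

== SKYLINES ==
[[28,6],[29,0]]
[[28,6],[29,16],[43,0]]
[[28,6],[29,16],[43,0]]
[[9,8],[29,16],[43,0]]
[[9,8],[29,16],[43,0]]
[[9,8],[29,16],[43,1],[44,0]]
[[9,8],[10,16],[15,8],[29,16],[43,1],[44,0]]
[[9,8],[10,16],[15,8],[29,16],[37,19],[43,1],[44,0]]
[[9,8],[10,16],[15,8],[29,16],[37,19],[43,1],[44,0]]
[[9,8],[10,16],[15,8],[29,16],[37,19],[43,6],[49,0]]
[[9,8],[10,16],[15,8],[29,16],[37,19],[43,6],[49,0]]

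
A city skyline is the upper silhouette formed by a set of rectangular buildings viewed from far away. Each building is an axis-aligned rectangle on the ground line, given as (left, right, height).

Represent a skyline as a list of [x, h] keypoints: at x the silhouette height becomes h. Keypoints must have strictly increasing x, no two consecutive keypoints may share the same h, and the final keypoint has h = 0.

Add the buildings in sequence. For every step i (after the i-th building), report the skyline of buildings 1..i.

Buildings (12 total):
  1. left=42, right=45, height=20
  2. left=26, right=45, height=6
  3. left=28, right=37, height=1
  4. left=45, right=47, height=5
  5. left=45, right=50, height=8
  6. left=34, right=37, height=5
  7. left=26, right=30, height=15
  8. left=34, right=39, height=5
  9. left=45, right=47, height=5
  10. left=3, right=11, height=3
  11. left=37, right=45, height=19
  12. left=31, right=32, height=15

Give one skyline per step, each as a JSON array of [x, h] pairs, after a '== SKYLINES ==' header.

== SKYLINES ==
[[42,20],[45,0]]
[[26,6],[42,20],[45,0]]
[[26,6],[42,20],[45,0]]
[[26,6],[42,20],[45,5],[47,0]]
[[26,6],[42,20],[45,8],[50,0]]
[[26,6],[42,20],[45,8],[50,0]]
[[26,15],[30,6],[42,20],[45,8],[50,0]]
[[26,15],[30,6],[42,20],[45,8],[50,0]]
[[26,15],[30,6],[42,20],[45,8],[50,0]]
[[3,3],[11,0],[26,15],[30,6],[42,20],[45,8],[50,0]]
[[3,3],[11,0],[26,15],[30,6],[37,19],[42,20],[45,8],[50,0]]
[[3,3],[11,0],[26,15],[30,6],[31,15],[32,6],[37,19],[42,20],[45,8],[50,0]]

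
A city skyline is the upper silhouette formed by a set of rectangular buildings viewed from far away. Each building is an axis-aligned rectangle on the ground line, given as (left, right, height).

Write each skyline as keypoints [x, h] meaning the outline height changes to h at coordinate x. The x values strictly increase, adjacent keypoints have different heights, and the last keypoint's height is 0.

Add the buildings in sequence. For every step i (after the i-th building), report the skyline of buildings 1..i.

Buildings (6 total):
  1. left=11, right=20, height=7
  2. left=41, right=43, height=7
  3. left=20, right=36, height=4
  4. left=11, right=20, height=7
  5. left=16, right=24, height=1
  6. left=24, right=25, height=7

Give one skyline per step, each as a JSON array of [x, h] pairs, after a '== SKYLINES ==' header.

== SKYLINES ==
[[11,7],[20,0]]
[[11,7],[20,0],[41,7],[43,0]]
[[11,7],[20,4],[36,0],[41,7],[43,0]]
[[11,7],[20,4],[36,0],[41,7],[43,0]]
[[11,7],[20,4],[36,0],[41,7],[43,0]]
[[11,7],[20,4],[24,7],[25,4],[36,0],[41,7],[43,0]]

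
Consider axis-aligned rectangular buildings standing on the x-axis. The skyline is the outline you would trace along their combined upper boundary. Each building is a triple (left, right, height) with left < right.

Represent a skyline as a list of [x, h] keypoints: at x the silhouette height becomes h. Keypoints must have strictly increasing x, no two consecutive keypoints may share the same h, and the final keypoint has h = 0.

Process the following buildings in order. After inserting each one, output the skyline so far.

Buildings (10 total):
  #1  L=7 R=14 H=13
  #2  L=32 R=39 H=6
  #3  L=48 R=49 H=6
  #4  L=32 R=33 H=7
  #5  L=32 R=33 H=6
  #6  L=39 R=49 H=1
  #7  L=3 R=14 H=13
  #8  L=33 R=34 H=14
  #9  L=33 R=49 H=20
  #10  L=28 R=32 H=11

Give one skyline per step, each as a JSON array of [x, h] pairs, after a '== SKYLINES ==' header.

== SKYLINES ==
[[7,13],[14,0]]
[[7,13],[14,0],[32,6],[39,0]]
[[7,13],[14,0],[32,6],[39,0],[48,6],[49,0]]
[[7,13],[14,0],[32,7],[33,6],[39,0],[48,6],[49,0]]
[[7,13],[14,0],[32,7],[33,6],[39,0],[48,6],[49,0]]
[[7,13],[14,0],[32,7],[33,6],[39,1],[48,6],[49,0]]
[[3,13],[14,0],[32,7],[33,6],[39,1],[48,6],[49,0]]
[[3,13],[14,0],[32,7],[33,14],[34,6],[39,1],[48,6],[49,0]]
[[3,13],[14,0],[32,7],[33,20],[49,0]]
[[3,13],[14,0],[28,11],[32,7],[33,20],[49,0]]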